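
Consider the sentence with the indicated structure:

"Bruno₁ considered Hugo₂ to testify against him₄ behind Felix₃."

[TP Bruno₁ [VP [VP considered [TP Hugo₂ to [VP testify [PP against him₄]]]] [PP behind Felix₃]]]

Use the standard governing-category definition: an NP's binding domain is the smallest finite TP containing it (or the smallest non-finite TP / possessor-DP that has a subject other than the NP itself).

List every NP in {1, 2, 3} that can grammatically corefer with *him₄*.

{1, 3}

*him* is a pronoun, so Principle B applies: it must be free in its binding domain.
Binding domain of *him₄*: the embedded TP, whose subject is Hugo₂.
*Bruno₁* c-commands the pronoun but from outside its binding domain, and is not c-commanded by it → coindexation permitted.
*Hugo₂* c-commands the pronoun within its binding domain → coindexation would violate Principle B.
*Felix₃* and the pronoun do not c-command one another → neither Principle B nor Principle C is at stake; coindexation permitted.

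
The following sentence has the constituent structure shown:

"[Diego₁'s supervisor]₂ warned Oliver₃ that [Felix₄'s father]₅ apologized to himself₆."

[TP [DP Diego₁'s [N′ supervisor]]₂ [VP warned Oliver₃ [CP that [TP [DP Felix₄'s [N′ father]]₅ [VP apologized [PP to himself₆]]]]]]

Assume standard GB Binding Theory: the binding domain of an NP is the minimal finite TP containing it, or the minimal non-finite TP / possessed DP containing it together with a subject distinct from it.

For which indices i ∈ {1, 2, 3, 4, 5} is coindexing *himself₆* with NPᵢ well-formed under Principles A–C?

*himself* is an anaphor, so Principle A applies: it must be bound in its binding domain.
Binding domain of *himself₆*: the embedded TP, whose subject is [Felix₄'s father]₅.
*Diego₁* does not c-command the anaphor → cannot bind it.
*[Diego₁'s supervisor]₂* c-commands the anaphor but is outside its binding domain → cannot satisfy Principle A.
*Oliver₃* c-commands the anaphor but is outside its binding domain → cannot satisfy Principle A.
*Felix₄* does not c-command the anaphor → cannot bind it.
*[Felix₄'s father]₅* c-commands the anaphor within its binding domain → licit binder.

{5}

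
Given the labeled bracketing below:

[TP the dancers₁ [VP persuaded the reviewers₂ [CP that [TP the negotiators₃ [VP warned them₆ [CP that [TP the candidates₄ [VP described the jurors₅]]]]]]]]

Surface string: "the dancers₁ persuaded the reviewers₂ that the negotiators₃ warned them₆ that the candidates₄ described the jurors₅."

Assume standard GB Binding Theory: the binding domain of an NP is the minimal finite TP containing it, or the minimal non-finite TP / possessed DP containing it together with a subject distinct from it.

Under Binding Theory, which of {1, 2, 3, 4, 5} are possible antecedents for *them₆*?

{1, 2}

*them* is a pronoun, so Principle B applies: it must be free in its binding domain.
Binding domain of *them₆*: the embedded TP, whose subject is the negotiators₃.
*the dancers₁* c-commands the pronoun but from outside its binding domain, and is not c-commanded by it → coindexation permitted.
*the reviewers₂* c-commands the pronoun but from outside its binding domain, and is not c-commanded by it → coindexation permitted.
*the negotiators₃* c-commands the pronoun within its binding domain → coindexation would violate Principle B.
*the candidates₄*: the pronoun c-commands this R-expression → coindexation would violate Principle C on *the candidates₄*.
*the jurors₅*: the pronoun c-commands this R-expression → coindexation would violate Principle C on *the jurors₅*.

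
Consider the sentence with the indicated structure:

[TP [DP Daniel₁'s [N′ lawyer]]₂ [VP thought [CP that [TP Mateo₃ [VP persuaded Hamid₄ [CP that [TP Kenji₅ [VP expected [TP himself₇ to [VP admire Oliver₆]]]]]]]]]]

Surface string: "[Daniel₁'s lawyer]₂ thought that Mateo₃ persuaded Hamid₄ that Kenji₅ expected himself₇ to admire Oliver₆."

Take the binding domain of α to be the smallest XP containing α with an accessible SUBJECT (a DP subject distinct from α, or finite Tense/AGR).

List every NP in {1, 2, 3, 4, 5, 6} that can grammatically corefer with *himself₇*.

{5}

*himself* is an anaphor, so Principle A applies: it must be bound in its binding domain.
Binding domain of *himself₇*: the embedded TP, whose subject is Kenji₅.
*Daniel₁* does not c-command the anaphor → cannot bind it.
*[Daniel₁'s lawyer]₂* c-commands the anaphor but is outside its binding domain → cannot satisfy Principle A.
*Mateo₃* c-commands the anaphor but is outside its binding domain → cannot satisfy Principle A.
*Hamid₄* c-commands the anaphor but is outside its binding domain → cannot satisfy Principle A.
*Kenji₅* c-commands the anaphor within its binding domain → licit binder.
*Oliver₆* does not c-command the anaphor → cannot bind it.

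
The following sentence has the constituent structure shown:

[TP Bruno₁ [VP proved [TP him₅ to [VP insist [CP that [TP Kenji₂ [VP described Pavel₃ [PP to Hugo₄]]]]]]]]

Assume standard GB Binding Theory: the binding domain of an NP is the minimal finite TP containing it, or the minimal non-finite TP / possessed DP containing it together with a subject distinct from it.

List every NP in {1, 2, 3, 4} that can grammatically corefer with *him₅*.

none

*him* is a pronoun, so Principle B applies: it must be free in its binding domain.
Binding domain of *him₅*: the matrix TP, whose subject is Bruno₁.
*Bruno₁* c-commands the pronoun within its binding domain → coindexation would violate Principle B.
*Kenji₂*: the pronoun c-commands this R-expression → coindexation would violate Principle C on *Kenji₂*.
*Pavel₃*: the pronoun c-commands this R-expression → coindexation would violate Principle C on *Pavel₃*.
*Hugo₄*: the pronoun c-commands this R-expression → coindexation would violate Principle C on *Hugo₄*.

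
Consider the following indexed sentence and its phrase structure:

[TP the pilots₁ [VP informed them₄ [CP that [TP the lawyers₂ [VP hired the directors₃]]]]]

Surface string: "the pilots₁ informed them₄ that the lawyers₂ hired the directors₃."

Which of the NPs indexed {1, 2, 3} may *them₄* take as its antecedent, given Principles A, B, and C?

*them* is a pronoun, so Principle B applies: it must be free in its binding domain.
Binding domain of *them₄*: the matrix TP, whose subject is the pilots₁.
*the pilots₁* c-commands the pronoun within its binding domain → coindexation would violate Principle B.
*the lawyers₂*: the pronoun c-commands this R-expression → coindexation would violate Principle C on *the lawyers₂*.
*the directors₃*: the pronoun c-commands this R-expression → coindexation would violate Principle C on *the directors₃*.

none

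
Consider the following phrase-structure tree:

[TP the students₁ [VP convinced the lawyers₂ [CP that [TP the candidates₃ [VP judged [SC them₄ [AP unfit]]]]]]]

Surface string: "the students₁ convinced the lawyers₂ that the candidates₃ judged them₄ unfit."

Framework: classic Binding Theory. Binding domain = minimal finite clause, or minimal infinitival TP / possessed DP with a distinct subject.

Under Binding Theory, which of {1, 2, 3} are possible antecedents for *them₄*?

{1, 2}

*them* is a pronoun, so Principle B applies: it must be free in its binding domain.
Binding domain of *them₄*: the embedded TP, whose subject is the candidates₃.
*the students₁* c-commands the pronoun but from outside its binding domain, and is not c-commanded by it → coindexation permitted.
*the lawyers₂* c-commands the pronoun but from outside its binding domain, and is not c-commanded by it → coindexation permitted.
*the candidates₃* c-commands the pronoun within its binding domain → coindexation would violate Principle B.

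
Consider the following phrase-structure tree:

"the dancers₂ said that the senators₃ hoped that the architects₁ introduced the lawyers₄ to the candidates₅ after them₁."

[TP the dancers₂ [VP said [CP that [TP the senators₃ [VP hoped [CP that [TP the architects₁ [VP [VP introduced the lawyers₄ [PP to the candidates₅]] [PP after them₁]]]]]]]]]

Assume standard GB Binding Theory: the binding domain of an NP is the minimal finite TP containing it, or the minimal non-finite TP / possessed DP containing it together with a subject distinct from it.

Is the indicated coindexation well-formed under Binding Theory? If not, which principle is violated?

The two coindexed NPs are *the architects₁* and *them₁*.
*them₁* is a pronoun. Its binding domain is the embedded TP, whose subject is the architects₁.
*the architects₁* c-commands it within that domain and carries the same index.
The pronoun is locally bound → Principle B violation.

Principle B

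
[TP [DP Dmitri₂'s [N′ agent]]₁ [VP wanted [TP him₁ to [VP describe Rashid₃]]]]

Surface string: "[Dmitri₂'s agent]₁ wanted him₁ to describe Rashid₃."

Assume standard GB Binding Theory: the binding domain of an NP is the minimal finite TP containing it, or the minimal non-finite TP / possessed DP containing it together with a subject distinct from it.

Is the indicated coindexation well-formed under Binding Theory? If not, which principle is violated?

Principle B

The two coindexed NPs are *[Dmitri₂'s agent]₁* and *him₁*.
*him₁* is a pronoun. Its binding domain is the matrix TP, whose subject is [Dmitri₂'s agent]₁.
*[Dmitri₂'s agent]₁* c-commands it within that domain and carries the same index.
The pronoun is locally bound → Principle B violation.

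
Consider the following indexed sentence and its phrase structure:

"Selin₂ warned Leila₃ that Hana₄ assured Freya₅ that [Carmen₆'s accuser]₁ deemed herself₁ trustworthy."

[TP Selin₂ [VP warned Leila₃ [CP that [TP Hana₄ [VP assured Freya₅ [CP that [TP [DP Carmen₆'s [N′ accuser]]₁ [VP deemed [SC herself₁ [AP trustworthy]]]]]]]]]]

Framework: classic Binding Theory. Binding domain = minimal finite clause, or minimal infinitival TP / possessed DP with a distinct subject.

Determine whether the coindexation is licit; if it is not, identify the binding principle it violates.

The two coindexed NPs are *[Carmen₆'s accuser]₁* and *herself₁*.
*herself₁* is an anaphor; its binding domain is the embedded TP, whose subject is [Carmen₆'s accuser]₁. *[Carmen₆'s accuser]₁* c-commands it within that domain and shares its index, so Principle A is satisfied.
*[Carmen₆'s accuser]₁* is an R-expression; *herself₁* does not c-command it, and no other NP shares its index, so Principle C is satisfied.
All principles are respected.

grammatical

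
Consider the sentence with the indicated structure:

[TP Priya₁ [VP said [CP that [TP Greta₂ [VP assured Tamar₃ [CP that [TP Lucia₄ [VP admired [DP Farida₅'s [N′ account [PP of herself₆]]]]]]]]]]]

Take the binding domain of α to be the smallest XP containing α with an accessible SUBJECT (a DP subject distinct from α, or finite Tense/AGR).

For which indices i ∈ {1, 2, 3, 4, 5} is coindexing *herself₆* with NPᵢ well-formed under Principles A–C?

*herself* is an anaphor, so Principle A applies: it must be bound in its binding domain.
Binding domain of *herself₆*: the possessed DP, whose subject is Farida₅.
*Priya₁* c-commands the anaphor but is outside its binding domain → cannot satisfy Principle A.
*Greta₂* c-commands the anaphor but is outside its binding domain → cannot satisfy Principle A.
*Tamar₃* c-commands the anaphor but is outside its binding domain → cannot satisfy Principle A.
*Lucia₄* c-commands the anaphor but is outside its binding domain → cannot satisfy Principle A.
*Farida₅* c-commands the anaphor within its binding domain → licit binder.

{5}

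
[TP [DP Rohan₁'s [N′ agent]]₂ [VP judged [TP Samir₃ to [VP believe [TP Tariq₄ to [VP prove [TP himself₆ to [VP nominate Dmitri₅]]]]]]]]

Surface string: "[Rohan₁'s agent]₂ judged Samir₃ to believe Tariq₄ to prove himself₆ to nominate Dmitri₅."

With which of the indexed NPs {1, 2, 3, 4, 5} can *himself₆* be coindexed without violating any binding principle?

{4}

*himself* is an anaphor, so Principle A applies: it must be bound in its binding domain.
Binding domain of *himself₆*: the embedded TP, whose subject is Tariq₄.
*Rohan₁* does not c-command the anaphor → cannot bind it.
*[Rohan₁'s agent]₂* c-commands the anaphor but is outside its binding domain → cannot satisfy Principle A.
*Samir₃* c-commands the anaphor but is outside its binding domain → cannot satisfy Principle A.
*Tariq₄* c-commands the anaphor within its binding domain → licit binder.
*Dmitri₅* does not c-command the anaphor → cannot bind it.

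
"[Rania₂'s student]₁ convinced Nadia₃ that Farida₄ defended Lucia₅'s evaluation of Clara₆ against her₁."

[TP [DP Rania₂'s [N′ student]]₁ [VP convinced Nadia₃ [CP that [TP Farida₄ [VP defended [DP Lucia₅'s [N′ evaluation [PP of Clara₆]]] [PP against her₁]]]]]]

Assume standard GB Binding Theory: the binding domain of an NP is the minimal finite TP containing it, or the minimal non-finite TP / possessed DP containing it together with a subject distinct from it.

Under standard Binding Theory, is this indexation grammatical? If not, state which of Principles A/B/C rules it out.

The two coindexed NPs are *[Rania₂'s student]₁* and *her₁*.
*her₁* is a pronoun; its binding domain is the embedded TP, whose subject is Farida₄. Within that domain it is c-commanded only by *Farida₄*, which carries a different index — the pronoun is free locally, so Principle B holds.
*[Rania₂'s student]₁* is an R-expression; *her₁* does not c-command it, and no other NP shares its index, so Principle C is satisfied.
All principles are respected.

grammatical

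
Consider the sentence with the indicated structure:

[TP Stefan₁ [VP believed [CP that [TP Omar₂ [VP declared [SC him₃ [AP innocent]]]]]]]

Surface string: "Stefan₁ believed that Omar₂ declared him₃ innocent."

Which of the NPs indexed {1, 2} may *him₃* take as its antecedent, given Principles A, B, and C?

*him* is a pronoun, so Principle B applies: it must be free in its binding domain.
Binding domain of *him₃*: the embedded TP, whose subject is Omar₂.
*Stefan₁* c-commands the pronoun but from outside its binding domain, and is not c-commanded by it → coindexation permitted.
*Omar₂* c-commands the pronoun within its binding domain → coindexation would violate Principle B.

{1}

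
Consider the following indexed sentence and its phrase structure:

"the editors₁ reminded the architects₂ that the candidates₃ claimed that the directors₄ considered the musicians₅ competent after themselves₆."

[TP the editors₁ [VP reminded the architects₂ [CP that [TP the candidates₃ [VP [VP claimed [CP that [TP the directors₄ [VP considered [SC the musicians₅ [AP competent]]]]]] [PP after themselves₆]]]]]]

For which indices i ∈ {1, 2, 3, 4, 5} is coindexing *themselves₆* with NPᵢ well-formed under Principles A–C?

{3}

*themselves* is an anaphor, so Principle A applies: it must be bound in its binding domain.
Binding domain of *themselves₆*: the embedded TP, whose subject is the candidates₃.
*the editors₁* c-commands the anaphor but is outside its binding domain → cannot satisfy Principle A.
*the architects₂* c-commands the anaphor but is outside its binding domain → cannot satisfy Principle A.
*the candidates₃* c-commands the anaphor within its binding domain → licit binder.
*the directors₄* does not c-command the anaphor → cannot bind it.
*the musicians₅* does not c-command the anaphor → cannot bind it.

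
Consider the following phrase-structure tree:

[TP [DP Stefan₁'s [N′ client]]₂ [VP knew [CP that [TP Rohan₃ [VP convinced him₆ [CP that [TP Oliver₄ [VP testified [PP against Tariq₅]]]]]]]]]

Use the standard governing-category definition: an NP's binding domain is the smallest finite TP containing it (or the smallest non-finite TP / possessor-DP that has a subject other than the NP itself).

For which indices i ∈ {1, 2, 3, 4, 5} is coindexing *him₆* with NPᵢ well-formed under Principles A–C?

{1, 2}

*him* is a pronoun, so Principle B applies: it must be free in its binding domain.
Binding domain of *him₆*: the embedded TP, whose subject is Rohan₃.
*Stefan₁* and the pronoun do not c-command one another → neither Principle B nor Principle C is at stake; coindexation permitted.
*[Stefan₁'s client]₂* c-commands the pronoun but from outside its binding domain, and is not c-commanded by it → coindexation permitted.
*Rohan₃* c-commands the pronoun within its binding domain → coindexation would violate Principle B.
*Oliver₄*: the pronoun c-commands this R-expression → coindexation would violate Principle C on *Oliver₄*.
*Tariq₅*: the pronoun c-commands this R-expression → coindexation would violate Principle C on *Tariq₅*.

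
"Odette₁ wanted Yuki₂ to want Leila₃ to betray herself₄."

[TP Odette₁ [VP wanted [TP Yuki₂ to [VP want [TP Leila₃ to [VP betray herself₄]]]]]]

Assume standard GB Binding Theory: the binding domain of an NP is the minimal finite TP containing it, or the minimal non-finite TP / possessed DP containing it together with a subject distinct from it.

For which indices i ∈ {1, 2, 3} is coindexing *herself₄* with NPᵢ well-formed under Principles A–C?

{3}

*herself* is an anaphor, so Principle A applies: it must be bound in its binding domain.
Binding domain of *herself₄*: the embedded TP, whose subject is Leila₃.
*Odette₁* c-commands the anaphor but is outside its binding domain → cannot satisfy Principle A.
*Yuki₂* c-commands the anaphor but is outside its binding domain → cannot satisfy Principle A.
*Leila₃* c-commands the anaphor within its binding domain → licit binder.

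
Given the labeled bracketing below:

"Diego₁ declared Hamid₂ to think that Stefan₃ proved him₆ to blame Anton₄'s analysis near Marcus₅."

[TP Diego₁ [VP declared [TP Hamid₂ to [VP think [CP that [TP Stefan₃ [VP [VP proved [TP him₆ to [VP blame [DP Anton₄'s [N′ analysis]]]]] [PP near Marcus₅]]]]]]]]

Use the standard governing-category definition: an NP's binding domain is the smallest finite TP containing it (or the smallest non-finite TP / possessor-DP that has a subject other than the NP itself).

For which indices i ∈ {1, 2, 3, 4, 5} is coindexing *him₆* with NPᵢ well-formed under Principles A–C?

*him* is a pronoun, so Principle B applies: it must be free in its binding domain.
Binding domain of *him₆*: the embedded TP, whose subject is Stefan₃.
*Diego₁* c-commands the pronoun but from outside its binding domain, and is not c-commanded by it → coindexation permitted.
*Hamid₂* c-commands the pronoun but from outside its binding domain, and is not c-commanded by it → coindexation permitted.
*Stefan₃* c-commands the pronoun within its binding domain → coindexation would violate Principle B.
*Anton₄*: the pronoun c-commands this R-expression → coindexation would violate Principle C on *Anton₄*.
*Marcus₅* and the pronoun do not c-command one another → neither Principle B nor Principle C is at stake; coindexation permitted.

{1, 2, 5}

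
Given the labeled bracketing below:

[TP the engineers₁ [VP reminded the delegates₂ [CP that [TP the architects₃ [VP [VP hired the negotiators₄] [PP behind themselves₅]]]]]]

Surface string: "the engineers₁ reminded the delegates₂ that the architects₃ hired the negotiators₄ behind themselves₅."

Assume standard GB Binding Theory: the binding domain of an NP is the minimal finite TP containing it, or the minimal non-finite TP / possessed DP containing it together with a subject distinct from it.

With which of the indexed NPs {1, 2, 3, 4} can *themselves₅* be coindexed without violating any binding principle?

{3}

*themselves* is an anaphor, so Principle A applies: it must be bound in its binding domain.
Binding domain of *themselves₅*: the embedded TP, whose subject is the architects₃.
*the engineers₁* c-commands the anaphor but is outside its binding domain → cannot satisfy Principle A.
*the delegates₂* c-commands the anaphor but is outside its binding domain → cannot satisfy Principle A.
*the architects₃* c-commands the anaphor within its binding domain → licit binder.
*the negotiators₄* does not c-command the anaphor → cannot bind it.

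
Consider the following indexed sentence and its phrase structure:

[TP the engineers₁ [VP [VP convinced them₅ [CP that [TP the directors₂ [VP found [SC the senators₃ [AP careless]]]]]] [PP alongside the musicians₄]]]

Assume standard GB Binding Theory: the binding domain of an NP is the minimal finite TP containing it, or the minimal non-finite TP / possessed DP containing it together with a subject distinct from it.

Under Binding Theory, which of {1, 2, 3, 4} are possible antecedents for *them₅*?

{4}

*them* is a pronoun, so Principle B applies: it must be free in its binding domain.
Binding domain of *them₅*: the matrix TP, whose subject is the engineers₁.
*the engineers₁* c-commands the pronoun within its binding domain → coindexation would violate Principle B.
*the directors₂*: the pronoun c-commands this R-expression → coindexation would violate Principle C on *the directors₂*.
*the senators₃*: the pronoun c-commands this R-expression → coindexation would violate Principle C on *the senators₃*.
*the musicians₄* and the pronoun do not c-command one another → neither Principle B nor Principle C is at stake; coindexation permitted.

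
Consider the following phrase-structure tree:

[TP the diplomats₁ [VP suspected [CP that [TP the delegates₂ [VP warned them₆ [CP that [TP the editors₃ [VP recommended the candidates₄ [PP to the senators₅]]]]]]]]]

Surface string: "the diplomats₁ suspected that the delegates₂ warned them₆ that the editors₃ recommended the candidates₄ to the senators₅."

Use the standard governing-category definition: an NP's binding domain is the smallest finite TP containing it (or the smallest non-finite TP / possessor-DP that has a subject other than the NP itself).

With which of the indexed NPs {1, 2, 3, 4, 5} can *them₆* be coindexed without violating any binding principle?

*them* is a pronoun, so Principle B applies: it must be free in its binding domain.
Binding domain of *them₆*: the embedded TP, whose subject is the delegates₂.
*the diplomats₁* c-commands the pronoun but from outside its binding domain, and is not c-commanded by it → coindexation permitted.
*the delegates₂* c-commands the pronoun within its binding domain → coindexation would violate Principle B.
*the editors₃*: the pronoun c-commands this R-expression → coindexation would violate Principle C on *the editors₃*.
*the candidates₄*: the pronoun c-commands this R-expression → coindexation would violate Principle C on *the candidates₄*.
*the senators₅*: the pronoun c-commands this R-expression → coindexation would violate Principle C on *the senators₅*.

{1}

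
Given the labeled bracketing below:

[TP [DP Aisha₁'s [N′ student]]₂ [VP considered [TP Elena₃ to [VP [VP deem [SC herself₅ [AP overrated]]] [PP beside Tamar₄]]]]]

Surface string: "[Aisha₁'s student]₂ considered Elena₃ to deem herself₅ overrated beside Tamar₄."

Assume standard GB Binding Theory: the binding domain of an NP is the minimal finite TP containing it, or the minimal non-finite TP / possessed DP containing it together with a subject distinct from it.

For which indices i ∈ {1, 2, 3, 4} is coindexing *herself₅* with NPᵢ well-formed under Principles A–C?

*herself* is an anaphor, so Principle A applies: it must be bound in its binding domain.
Binding domain of *herself₅*: the embedded TP, whose subject is Elena₃.
*Aisha₁* does not c-command the anaphor → cannot bind it.
*[Aisha₁'s student]₂* c-commands the anaphor but is outside its binding domain → cannot satisfy Principle A.
*Elena₃* c-commands the anaphor within its binding domain → licit binder.
*Tamar₄* does not c-command the anaphor → cannot bind it.

{3}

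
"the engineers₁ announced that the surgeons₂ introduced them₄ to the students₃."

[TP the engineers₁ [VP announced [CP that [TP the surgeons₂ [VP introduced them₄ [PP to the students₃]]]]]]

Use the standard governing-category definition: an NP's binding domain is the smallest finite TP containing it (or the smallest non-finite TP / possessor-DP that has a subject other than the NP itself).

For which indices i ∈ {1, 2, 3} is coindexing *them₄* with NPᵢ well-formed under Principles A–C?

*them* is a pronoun, so Principle B applies: it must be free in its binding domain.
Binding domain of *them₄*: the embedded TP, whose subject is the surgeons₂.
*the engineers₁* c-commands the pronoun but from outside its binding domain, and is not c-commanded by it → coindexation permitted.
*the surgeons₂* c-commands the pronoun within its binding domain → coindexation would violate Principle B.
*the students₃*: the pronoun c-commands this R-expression → coindexation would violate Principle C on *the students₃*.

{1}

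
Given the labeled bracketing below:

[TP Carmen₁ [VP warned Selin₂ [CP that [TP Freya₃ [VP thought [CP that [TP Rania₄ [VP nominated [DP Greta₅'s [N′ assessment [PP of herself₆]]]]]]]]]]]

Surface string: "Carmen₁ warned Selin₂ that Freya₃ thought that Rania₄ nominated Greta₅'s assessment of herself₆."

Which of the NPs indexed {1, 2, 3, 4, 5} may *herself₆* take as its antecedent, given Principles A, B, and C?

*herself* is an anaphor, so Principle A applies: it must be bound in its binding domain.
Binding domain of *herself₆*: the possessed DP, whose subject is Greta₅.
*Carmen₁* c-commands the anaphor but is outside its binding domain → cannot satisfy Principle A.
*Selin₂* c-commands the anaphor but is outside its binding domain → cannot satisfy Principle A.
*Freya₃* c-commands the anaphor but is outside its binding domain → cannot satisfy Principle A.
*Rania₄* c-commands the anaphor but is outside its binding domain → cannot satisfy Principle A.
*Greta₅* c-commands the anaphor within its binding domain → licit binder.

{5}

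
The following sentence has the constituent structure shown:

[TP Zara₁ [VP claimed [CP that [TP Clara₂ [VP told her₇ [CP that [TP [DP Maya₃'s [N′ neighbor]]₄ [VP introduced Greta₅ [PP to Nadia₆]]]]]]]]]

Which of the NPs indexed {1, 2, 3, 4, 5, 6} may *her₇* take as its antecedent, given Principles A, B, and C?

*her* is a pronoun, so Principle B applies: it must be free in its binding domain.
Binding domain of *her₇*: the embedded TP, whose subject is Clara₂.
*Zara₁* c-commands the pronoun but from outside its binding domain, and is not c-commanded by it → coindexation permitted.
*Clara₂* c-commands the pronoun within its binding domain → coindexation would violate Principle B.
*Maya₃*: the pronoun c-commands this R-expression → coindexation would violate Principle C on *Maya₃*.
*[Maya₃'s neighbor]₄*: the pronoun c-commands this R-expression → coindexation would violate Principle C on *[Maya₃'s neighbor]₄*.
*Greta₅*: the pronoun c-commands this R-expression → coindexation would violate Principle C on *Greta₅*.
*Nadia₆*: the pronoun c-commands this R-expression → coindexation would violate Principle C on *Nadia₆*.

{1}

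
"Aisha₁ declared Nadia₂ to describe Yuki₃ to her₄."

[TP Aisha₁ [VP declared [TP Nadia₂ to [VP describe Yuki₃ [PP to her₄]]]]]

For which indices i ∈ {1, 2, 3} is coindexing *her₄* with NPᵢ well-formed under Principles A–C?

{1}

*her* is a pronoun, so Principle B applies: it must be free in its binding domain.
Binding domain of *her₄*: the embedded TP, whose subject is Nadia₂.
*Aisha₁* c-commands the pronoun but from outside its binding domain, and is not c-commanded by it → coindexation permitted.
*Nadia₂* c-commands the pronoun within its binding domain → coindexation would violate Principle B.
*Yuki₃* c-commands the pronoun within its binding domain → coindexation would violate Principle B.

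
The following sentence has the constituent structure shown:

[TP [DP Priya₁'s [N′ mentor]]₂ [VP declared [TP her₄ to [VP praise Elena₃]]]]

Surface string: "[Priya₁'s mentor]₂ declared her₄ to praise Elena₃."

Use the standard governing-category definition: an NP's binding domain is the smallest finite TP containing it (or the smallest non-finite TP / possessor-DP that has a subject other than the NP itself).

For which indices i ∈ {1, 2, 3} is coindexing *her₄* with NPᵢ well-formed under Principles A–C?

{1}

*her* is a pronoun, so Principle B applies: it must be free in its binding domain.
Binding domain of *her₄*: the matrix TP, whose subject is [Priya₁'s mentor]₂.
*Priya₁* and the pronoun do not c-command one another → neither Principle B nor Principle C is at stake; coindexation permitted.
*[Priya₁'s mentor]₂* c-commands the pronoun within its binding domain → coindexation would violate Principle B.
*Elena₃*: the pronoun c-commands this R-expression → coindexation would violate Principle C on *Elena₃*.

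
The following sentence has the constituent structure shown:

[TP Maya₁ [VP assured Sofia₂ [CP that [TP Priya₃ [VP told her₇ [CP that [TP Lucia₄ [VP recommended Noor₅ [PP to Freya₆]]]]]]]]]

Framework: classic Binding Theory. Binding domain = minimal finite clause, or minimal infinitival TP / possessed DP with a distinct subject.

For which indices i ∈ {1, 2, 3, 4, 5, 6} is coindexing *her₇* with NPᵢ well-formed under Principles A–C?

*her* is a pronoun, so Principle B applies: it must be free in its binding domain.
Binding domain of *her₇*: the embedded TP, whose subject is Priya₃.
*Maya₁* c-commands the pronoun but from outside its binding domain, and is not c-commanded by it → coindexation permitted.
*Sofia₂* c-commands the pronoun but from outside its binding domain, and is not c-commanded by it → coindexation permitted.
*Priya₃* c-commands the pronoun within its binding domain → coindexation would violate Principle B.
*Lucia₄*: the pronoun c-commands this R-expression → coindexation would violate Principle C on *Lucia₄*.
*Noor₅*: the pronoun c-commands this R-expression → coindexation would violate Principle C on *Noor₅*.
*Freya₆*: the pronoun c-commands this R-expression → coindexation would violate Principle C on *Freya₆*.

{1, 2}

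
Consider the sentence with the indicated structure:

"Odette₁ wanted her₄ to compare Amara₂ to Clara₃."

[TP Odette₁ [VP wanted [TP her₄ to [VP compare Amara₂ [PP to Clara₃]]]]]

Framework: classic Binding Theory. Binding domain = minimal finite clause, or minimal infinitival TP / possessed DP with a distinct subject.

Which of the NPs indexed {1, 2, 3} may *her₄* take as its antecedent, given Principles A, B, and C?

none

*her* is a pronoun, so Principle B applies: it must be free in its binding domain.
Binding domain of *her₄*: the matrix TP, whose subject is Odette₁.
*Odette₁* c-commands the pronoun within its binding domain → coindexation would violate Principle B.
*Amara₂*: the pronoun c-commands this R-expression → coindexation would violate Principle C on *Amara₂*.
*Clara₃*: the pronoun c-commands this R-expression → coindexation would violate Principle C on *Clara₃*.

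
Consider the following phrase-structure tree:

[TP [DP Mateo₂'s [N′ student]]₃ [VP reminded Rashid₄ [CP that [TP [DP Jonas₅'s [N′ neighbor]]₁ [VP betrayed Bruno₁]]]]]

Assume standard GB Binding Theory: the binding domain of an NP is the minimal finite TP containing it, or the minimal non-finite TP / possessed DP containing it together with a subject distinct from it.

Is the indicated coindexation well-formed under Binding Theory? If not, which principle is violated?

The two coindexed NPs are *[Jonas₅'s neighbor]₁* and *Bruno₁*.
*Bruno₁* is an R-expression. Principle C requires it to be free everywhere.
*[Jonas₅'s neighbor]₁* c-commands it and carries the same index.
The R-expression is bound → Principle C violation.

Principle C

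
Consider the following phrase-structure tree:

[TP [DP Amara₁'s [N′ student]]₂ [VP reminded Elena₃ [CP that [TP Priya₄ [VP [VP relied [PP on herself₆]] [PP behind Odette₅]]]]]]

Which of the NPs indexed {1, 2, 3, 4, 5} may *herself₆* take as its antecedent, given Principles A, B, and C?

{4}

*herself* is an anaphor, so Principle A applies: it must be bound in its binding domain.
Binding domain of *herself₆*: the embedded TP, whose subject is Priya₄.
*Amara₁* does not c-command the anaphor → cannot bind it.
*[Amara₁'s student]₂* c-commands the anaphor but is outside its binding domain → cannot satisfy Principle A.
*Elena₃* c-commands the anaphor but is outside its binding domain → cannot satisfy Principle A.
*Priya₄* c-commands the anaphor within its binding domain → licit binder.
*Odette₅* does not c-command the anaphor → cannot bind it.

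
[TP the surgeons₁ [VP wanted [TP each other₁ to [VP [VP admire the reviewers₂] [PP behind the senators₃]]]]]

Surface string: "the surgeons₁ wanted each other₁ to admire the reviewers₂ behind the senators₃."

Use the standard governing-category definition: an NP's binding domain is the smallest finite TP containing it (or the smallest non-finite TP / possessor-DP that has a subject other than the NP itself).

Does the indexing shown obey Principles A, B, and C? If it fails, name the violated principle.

The two coindexed NPs are *the surgeons₁* and *each other₁*.
*each other₁* is an anaphor; its binding domain is the matrix TP, whose subject is the surgeons₁. *the surgeons₁* c-commands it within that domain and shares its index, so Principle A is satisfied.
*the surgeons₁* is an R-expression; *each other₁* does not c-command it, and no other NP shares its index, so Principle C is satisfied.
All principles are respected.

grammatical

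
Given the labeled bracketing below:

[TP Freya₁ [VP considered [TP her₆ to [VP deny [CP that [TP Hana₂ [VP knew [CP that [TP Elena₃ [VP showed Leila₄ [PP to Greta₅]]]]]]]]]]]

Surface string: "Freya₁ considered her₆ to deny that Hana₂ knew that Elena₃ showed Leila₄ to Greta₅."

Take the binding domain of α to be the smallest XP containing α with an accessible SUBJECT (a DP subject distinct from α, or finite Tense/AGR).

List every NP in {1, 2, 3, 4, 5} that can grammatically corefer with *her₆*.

*her* is a pronoun, so Principle B applies: it must be free in its binding domain.
Binding domain of *her₆*: the matrix TP, whose subject is Freya₁.
*Freya₁* c-commands the pronoun within its binding domain → coindexation would violate Principle B.
*Hana₂*: the pronoun c-commands this R-expression → coindexation would violate Principle C on *Hana₂*.
*Elena₃*: the pronoun c-commands this R-expression → coindexation would violate Principle C on *Elena₃*.
*Leila₄*: the pronoun c-commands this R-expression → coindexation would violate Principle C on *Leila₄*.
*Greta₅*: the pronoun c-commands this R-expression → coindexation would violate Principle C on *Greta₅*.

none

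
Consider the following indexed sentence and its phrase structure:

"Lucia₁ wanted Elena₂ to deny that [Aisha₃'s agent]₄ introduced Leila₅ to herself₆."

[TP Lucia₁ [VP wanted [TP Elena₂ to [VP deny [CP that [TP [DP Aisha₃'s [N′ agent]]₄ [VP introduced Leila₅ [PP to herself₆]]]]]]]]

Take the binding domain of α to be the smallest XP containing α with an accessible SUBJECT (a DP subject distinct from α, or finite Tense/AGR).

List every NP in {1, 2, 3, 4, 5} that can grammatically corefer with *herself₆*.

*herself* is an anaphor, so Principle A applies: it must be bound in its binding domain.
Binding domain of *herself₆*: the embedded TP, whose subject is [Aisha₃'s agent]₄.
*Lucia₁* c-commands the anaphor but is outside its binding domain → cannot satisfy Principle A.
*Elena₂* c-commands the anaphor but is outside its binding domain → cannot satisfy Principle A.
*Aisha₃* does not c-command the anaphor → cannot bind it.
*[Aisha₃'s agent]₄* c-commands the anaphor within its binding domain → licit binder.
*Leila₅* c-commands the anaphor within its binding domain → licit binder.

{4, 5}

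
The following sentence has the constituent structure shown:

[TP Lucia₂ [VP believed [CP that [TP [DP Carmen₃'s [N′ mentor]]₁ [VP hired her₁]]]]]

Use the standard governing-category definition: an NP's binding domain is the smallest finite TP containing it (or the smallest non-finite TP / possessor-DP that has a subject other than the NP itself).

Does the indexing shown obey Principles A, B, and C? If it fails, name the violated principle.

Principle B

The two coindexed NPs are *[Carmen₃'s mentor]₁* and *her₁*.
*her₁* is a pronoun. Its binding domain is the embedded TP, whose subject is [Carmen₃'s mentor]₁.
*[Carmen₃'s mentor]₁* c-commands it within that domain and carries the same index.
The pronoun is locally bound → Principle B violation.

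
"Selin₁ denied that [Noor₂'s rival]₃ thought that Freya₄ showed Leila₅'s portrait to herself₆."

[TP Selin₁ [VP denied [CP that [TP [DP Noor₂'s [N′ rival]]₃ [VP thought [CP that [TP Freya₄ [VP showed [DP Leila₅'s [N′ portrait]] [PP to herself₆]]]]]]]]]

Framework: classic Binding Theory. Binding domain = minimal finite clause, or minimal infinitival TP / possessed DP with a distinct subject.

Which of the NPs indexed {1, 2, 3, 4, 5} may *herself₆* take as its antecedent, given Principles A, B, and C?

*herself* is an anaphor, so Principle A applies: it must be bound in its binding domain.
Binding domain of *herself₆*: the embedded TP, whose subject is Freya₄.
*Selin₁* c-commands the anaphor but is outside its binding domain → cannot satisfy Principle A.
*Noor₂* does not c-command the anaphor → cannot bind it.
*[Noor₂'s rival]₃* c-commands the anaphor but is outside its binding domain → cannot satisfy Principle A.
*Freya₄* c-commands the anaphor within its binding domain → licit binder.
*Leila₅* does not c-command the anaphor → cannot bind it.

{4}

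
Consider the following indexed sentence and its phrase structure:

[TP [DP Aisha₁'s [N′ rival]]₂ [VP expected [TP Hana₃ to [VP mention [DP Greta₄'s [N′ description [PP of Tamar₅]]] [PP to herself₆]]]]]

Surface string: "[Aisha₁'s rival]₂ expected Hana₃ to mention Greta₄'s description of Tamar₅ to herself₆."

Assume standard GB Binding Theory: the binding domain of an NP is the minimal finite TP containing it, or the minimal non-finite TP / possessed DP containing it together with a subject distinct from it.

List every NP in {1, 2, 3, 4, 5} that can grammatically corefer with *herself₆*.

*herself* is an anaphor, so Principle A applies: it must be bound in its binding domain.
Binding domain of *herself₆*: the embedded TP, whose subject is Hana₃.
*Aisha₁* does not c-command the anaphor → cannot bind it.
*[Aisha₁'s rival]₂* c-commands the anaphor but is outside its binding domain → cannot satisfy Principle A.
*Hana₃* c-commands the anaphor within its binding domain → licit binder.
*Greta₄* does not c-command the anaphor → cannot bind it.
*Tamar₅* does not c-command the anaphor → cannot bind it.

{3}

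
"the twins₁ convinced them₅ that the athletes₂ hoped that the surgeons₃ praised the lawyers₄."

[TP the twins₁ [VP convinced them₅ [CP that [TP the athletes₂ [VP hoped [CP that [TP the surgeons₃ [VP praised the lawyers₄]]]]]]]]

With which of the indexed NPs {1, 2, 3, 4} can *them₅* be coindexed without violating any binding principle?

*them* is a pronoun, so Principle B applies: it must be free in its binding domain.
Binding domain of *them₅*: the matrix TP, whose subject is the twins₁.
*the twins₁* c-commands the pronoun within its binding domain → coindexation would violate Principle B.
*the athletes₂*: the pronoun c-commands this R-expression → coindexation would violate Principle C on *the athletes₂*.
*the surgeons₃*: the pronoun c-commands this R-expression → coindexation would violate Principle C on *the surgeons₃*.
*the lawyers₄*: the pronoun c-commands this R-expression → coindexation would violate Principle C on *the lawyers₄*.

none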